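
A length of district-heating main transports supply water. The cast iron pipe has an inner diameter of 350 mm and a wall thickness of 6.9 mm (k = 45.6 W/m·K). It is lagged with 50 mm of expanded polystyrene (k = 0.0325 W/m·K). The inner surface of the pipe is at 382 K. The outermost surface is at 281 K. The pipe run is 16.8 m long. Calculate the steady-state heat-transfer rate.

Treating each annulus and film as a series resistance:
R_cast iron pipe wall = ln(181.9/175)/(2π×45.6×16.8) = 8.034×10^-6 K/W
R_expanded polystyrene = ln(231.9/181.9)/(2π×0.0325×16.8) = 0.07079 K/W
R_total = 0.0708 K/W
Q = ΔT/R_total = 101/0.0708

Q ≈ 1430 W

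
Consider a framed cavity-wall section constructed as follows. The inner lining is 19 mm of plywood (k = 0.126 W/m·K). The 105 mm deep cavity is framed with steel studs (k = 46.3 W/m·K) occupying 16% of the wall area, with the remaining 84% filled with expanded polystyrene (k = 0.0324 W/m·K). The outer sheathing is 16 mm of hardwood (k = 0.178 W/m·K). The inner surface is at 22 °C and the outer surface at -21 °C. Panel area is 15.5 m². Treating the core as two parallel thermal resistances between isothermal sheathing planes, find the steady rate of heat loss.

Sheathing layers in series; stud and cavity paths in parallel between them.
R_inner = 0.019/(0.126×15.5) = 0.009729 K/W
R_stud  = 0.105/(46.3×0.16×15.5) = 9.144×10^-4 K/W
R_cav   = 0.105/(0.0324×0.84×15.5) = 0.2489 K/W
1/R_core = 1/R_stud + 1/R_cav → R_core = 9.111×10^-4 K/W
R_outer = 0.016/(0.178×15.5) = 0.005799 K/W
R_total = 0.01644 K/W
Q = ΔT/R_total = 43/0.01644

Q ≈ 2620 W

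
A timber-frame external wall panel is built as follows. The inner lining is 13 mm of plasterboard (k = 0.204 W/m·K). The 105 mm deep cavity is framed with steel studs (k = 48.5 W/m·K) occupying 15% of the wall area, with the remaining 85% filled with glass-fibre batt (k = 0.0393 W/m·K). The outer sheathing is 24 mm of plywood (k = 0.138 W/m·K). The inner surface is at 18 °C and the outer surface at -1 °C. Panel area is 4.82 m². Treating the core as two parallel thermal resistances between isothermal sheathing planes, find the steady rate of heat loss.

Q ≈ 363 W

Sheathing layers in series; stud and cavity paths in parallel between them.
R_inner = 0.013/(0.204×4.82) = 0.01322 K/W
R_stud  = 0.105/(48.5×0.15×4.82) = 0.002994 K/W
R_cav   = 0.105/(0.0393×0.85×4.82) = 0.6521 K/W
1/R_core = 1/R_stud + 1/R_cav → R_core = 0.002981 K/W
R_outer = 0.024/(0.138×4.82) = 0.03608 K/W
R_total = 0.05228 K/W
Q = ΔT/R_total = 19/0.05228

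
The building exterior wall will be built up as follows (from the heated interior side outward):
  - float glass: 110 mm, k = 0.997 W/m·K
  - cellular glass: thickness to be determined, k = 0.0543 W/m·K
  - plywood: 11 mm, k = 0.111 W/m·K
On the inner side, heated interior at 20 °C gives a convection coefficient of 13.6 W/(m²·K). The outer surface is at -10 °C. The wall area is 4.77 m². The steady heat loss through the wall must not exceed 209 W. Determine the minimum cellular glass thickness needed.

L ≈ 21.8 mm

Series thermal resistances:
R_inner film = 1/(h_i·A) = 1/(13.6×4.77) = 0.01541 K/W
R_float glass = L/(kA) = 0.11/(0.997×4.77) = 0.02313 K/W
R_plywood = L/(kA) = 0.011/(0.111×4.77) = 0.02078 K/W
Sum of the known resistances R_other = 0.05932 K/W
Required total resistance R_tot = ΔT/Q_allow = 30/209 = 0.1435 K/W
R_cellular glass = R_tot − R_other = 0.08422 K/W
L = R·k·A = 0.08422×0.0543×4.77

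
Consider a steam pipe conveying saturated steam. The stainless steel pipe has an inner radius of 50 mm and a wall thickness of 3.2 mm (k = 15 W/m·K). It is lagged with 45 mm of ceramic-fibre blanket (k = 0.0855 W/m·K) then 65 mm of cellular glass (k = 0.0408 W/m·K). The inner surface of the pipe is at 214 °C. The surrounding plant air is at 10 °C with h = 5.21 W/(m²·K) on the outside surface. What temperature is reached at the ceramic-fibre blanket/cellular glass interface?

Treating each annulus and film as a series resistance:
R_stainless steel pipe wall = ln(53.2/50)/(2π×15×1) = 6.582×10^-4 K/W
R_ceramic-fibre blanket = ln(98.2/53.2)/(2π×0.0855×1) = 1.141 K/W
R_cellular glass = ln(163.2/98.2)/(2π×0.0408×1) = 1.982 K/W
R_outer film = 1/(h_o·2πr_oL) = 1/(5.21×2π×0.1632×1) = 0.1872 K/W
R_total = 3.31 K/W
Q = ΔT/R_total = 204/3.31
Q = 61.6 W/m
T_interface = T_inner − Q·ΣR(inner→interface) = 214 − 61.6×1.142

T ≈ 144 °C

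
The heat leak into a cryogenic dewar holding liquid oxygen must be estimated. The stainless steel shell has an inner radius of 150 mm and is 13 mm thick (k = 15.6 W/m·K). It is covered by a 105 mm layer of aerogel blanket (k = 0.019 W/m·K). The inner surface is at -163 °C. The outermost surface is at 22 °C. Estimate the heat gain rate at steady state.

Q ≈ 18.4 W

Each spherical layer contributes R = (1/r_i − 1/r_o)/(4πk):
R_stainless steel shell = (1/0.15 − 1/0.163)/(4π×15.6) = 0.002712 K/W
R_aerogel blanket = (1/0.163 − 1/0.268)/(4π×0.019) = 10.07 K/W
R_total = 10.07 K/W
Q = ΔT/R_total = 185/10.07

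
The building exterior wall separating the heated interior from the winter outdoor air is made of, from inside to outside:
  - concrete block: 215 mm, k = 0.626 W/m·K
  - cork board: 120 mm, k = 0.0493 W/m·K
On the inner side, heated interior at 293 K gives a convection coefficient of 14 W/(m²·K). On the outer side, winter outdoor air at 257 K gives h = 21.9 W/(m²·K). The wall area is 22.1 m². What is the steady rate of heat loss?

Treating each layer as a thermal resistance in series:
R_inner film = 1/(h_i·A) = 1/(14×22.1) = 0.003232 K/W
R_concrete block = L/(kA) = 0.215/(0.626×22.1) = 0.01554 K/W
R_cork board = L/(kA) = 0.12/(0.0493×22.1) = 0.1101 K/W
R_outer film = 1/(h_o·A) = 1/(21.9×22.1) = 0.002066 K/W
R_total = 0.131 K/W
Q = ΔT / R_total = 36 / 0.131

Q ≈ 275 W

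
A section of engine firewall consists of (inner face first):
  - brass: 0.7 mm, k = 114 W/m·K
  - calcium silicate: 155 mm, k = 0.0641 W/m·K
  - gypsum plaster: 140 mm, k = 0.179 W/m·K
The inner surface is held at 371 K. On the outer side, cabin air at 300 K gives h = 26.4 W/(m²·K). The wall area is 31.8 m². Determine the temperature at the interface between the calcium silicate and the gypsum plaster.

Model the wall as resistances in series:
R_brass = L/(kA) = 0.0007/(114×31.8) = 1.931×10^-7 K/W
R_calcium silicate = L/(kA) = 0.155/(0.0641×31.8) = 0.07604 K/W
R_gypsum plaster = L/(kA) = 0.14/(0.179×31.8) = 0.0246 K/W
R_outer film = 1/(h_o·A) = 1/(26.4×31.8) = 0.001191 K/W
R_total = 0.1018 K/W;  Q = ΔT/R_total = 71/0.1018 = 697.3 W
T_interface = T_inner − Q·ΣR(inner→interface) = 371 − 697×0.07604

T ≈ 318 K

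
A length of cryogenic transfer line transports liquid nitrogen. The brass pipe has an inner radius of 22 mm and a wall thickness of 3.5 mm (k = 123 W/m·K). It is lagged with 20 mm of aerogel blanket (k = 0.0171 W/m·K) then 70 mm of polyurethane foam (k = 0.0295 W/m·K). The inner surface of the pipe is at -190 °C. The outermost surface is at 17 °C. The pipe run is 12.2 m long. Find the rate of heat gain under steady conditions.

Q ≈ 242 W

Per-layer cylindrical resistances, series-summed:
R_brass pipe wall = ln(25.5/22)/(2π×123×12.2) = 1.566×10^-5 K/W
R_aerogel blanket = ln(45.5/25.5)/(2π×0.0171×12.2) = 0.4417 K/W
R_polyurethane foam = ln(115.5/45.5)/(2π×0.0295×12.2) = 0.412 K/W
R_total = 0.8537 K/W
Q = ΔT/R_total = 207/0.8537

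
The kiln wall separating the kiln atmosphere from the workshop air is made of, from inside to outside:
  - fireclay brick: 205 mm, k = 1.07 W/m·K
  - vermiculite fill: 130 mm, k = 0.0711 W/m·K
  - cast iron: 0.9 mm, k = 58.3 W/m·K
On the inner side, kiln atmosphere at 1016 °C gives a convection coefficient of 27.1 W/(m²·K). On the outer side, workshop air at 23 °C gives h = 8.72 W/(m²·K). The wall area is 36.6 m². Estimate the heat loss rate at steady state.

Thermal resistances in series:
R_inner film = 1/(h_i·A) = 1/(27.1×36.6) = 0.001008 K/W
R_fireclay brick = L/(kA) = 0.205/(1.07×36.6) = 0.005235 K/W
R_vermiculite fill = L/(kA) = 0.13/(0.0711×36.6) = 0.04996 K/W
R_cast iron = L/(kA) = 0.0009/(58.3×36.6) = 4.218×10^-7 K/W
R_outer film = 1/(h_o·A) = 1/(8.72×36.6) = 0.003133 K/W
R_total = 0.05933 K/W
Q = ΔT / R_total = 993 / 0.05933

Q ≈ 16700 W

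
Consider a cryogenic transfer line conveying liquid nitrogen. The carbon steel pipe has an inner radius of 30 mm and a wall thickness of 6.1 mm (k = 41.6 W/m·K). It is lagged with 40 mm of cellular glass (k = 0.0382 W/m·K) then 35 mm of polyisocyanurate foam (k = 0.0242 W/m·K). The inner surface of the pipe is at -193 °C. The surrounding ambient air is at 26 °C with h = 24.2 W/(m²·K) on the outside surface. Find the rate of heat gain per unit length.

q′ ≈ 38.7 W/m

Treating each annulus and film as a series resistance:
R_carbon steel pipe wall = ln(36.1/30)/(2π×41.6×1) = 7.081×10^-4 K/W
R_cellular glass = ln(76.1/36.1)/(2π×0.0382×1) = 3.107 K/W
R_polyisocyanurate foam = ln(111.1/76.1)/(2π×0.0242×1) = 2.488 K/W
R_outer film = 1/(h_o·2πr_oL) = 1/(24.2×2π×0.1111×1) = 0.0592 K/W
R_total = 5.655 K/W
Q = ΔT/R_total = 219/5.655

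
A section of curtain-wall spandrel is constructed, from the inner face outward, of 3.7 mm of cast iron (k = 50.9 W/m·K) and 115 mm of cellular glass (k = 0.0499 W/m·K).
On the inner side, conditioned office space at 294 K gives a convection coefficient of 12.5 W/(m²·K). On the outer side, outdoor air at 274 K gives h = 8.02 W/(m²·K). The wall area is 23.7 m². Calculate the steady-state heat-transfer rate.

Q ≈ 189 W

Series thermal resistances:
R_inner film = 1/(h_i·A) = 1/(12.5×23.7) = 0.003376 K/W
R_cast iron = L/(kA) = 0.0037/(50.9×23.7) = 3.067×10^-6 K/W
R_cellular glass = L/(kA) = 0.115/(0.0499×23.7) = 0.09724 K/W
R_outer film = 1/(h_o·A) = 1/(8.02×23.7) = 0.005261 K/W
R_total = 0.1059 K/W
Q = ΔT / R_total = 20 / 0.1059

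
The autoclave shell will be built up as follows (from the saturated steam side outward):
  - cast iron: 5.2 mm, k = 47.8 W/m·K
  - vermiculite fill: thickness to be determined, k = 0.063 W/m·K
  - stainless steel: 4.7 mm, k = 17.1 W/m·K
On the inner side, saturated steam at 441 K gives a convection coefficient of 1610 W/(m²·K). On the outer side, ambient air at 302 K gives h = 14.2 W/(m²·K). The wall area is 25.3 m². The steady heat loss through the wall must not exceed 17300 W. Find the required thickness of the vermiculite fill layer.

Using the resistance-network approach (series):
R_inner film = 1/(h_i·A) = 1/(1610×25.3) = 2.455×10^-5 K/W
R_cast iron = L/(kA) = 0.0052/(47.8×25.3) = 4.3×10^-6 K/W
R_stainless steel = L/(kA) = 0.0047/(17.1×25.3) = 1.086×10^-5 K/W
R_outer film = 1/(h_o·A) = 1/(14.2×25.3) = 0.002783 K/W
Sum of the known resistances R_other = 0.002823 K/W
Required total resistance R_tot = ΔT/Q_allow = 139/17300 = 0.008035 K/W
R_vermiculite fill = R_tot − R_other = 0.005211 K/W
L = R·k·A = 0.005211×0.063×25.3

L ≈ 8.31 mm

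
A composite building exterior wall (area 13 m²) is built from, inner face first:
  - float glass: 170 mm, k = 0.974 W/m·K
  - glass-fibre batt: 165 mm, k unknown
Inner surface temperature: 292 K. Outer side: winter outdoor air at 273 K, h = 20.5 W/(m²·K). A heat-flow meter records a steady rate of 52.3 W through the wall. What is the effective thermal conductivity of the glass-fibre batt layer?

Series thermal resistances:
R_float glass = L/(kA) = 0.17/(0.974×13) = 0.01343 K/W
R_outer film = 1/(h_o·A) = 1/(20.5×13) = 0.003752 K/W
Sum of known resistances R_other = 0.01718 K/W
Total R = ΔT/Q = 19/52.3 = 0.3633 K/W
R_glass-fibre batt = R_total − R_other = 0.3461 K/W
k = L/(R·A) = 0.165/(0.3461×13)

k ≈ 0.0367 W/(m·K)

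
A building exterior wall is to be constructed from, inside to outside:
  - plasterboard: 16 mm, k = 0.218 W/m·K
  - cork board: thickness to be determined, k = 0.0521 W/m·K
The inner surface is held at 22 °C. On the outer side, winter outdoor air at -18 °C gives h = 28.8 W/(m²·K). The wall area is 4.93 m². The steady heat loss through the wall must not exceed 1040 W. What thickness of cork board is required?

L ≈ 4.25 mm

Model the wall as resistances in series:
R_plasterboard = L/(kA) = 0.016/(0.218×4.93) = 0.01489 K/W
R_outer film = 1/(h_o·A) = 1/(28.8×4.93) = 0.007043 K/W
Sum of the known resistances R_other = 0.02193 K/W
Required total resistance R_tot = ΔT/Q_allow = 40/1040 = 0.03846 K/W
R_cork board = R_tot − R_other = 0.01653 K/W
L = R·k·A = 0.01653×0.0521×4.93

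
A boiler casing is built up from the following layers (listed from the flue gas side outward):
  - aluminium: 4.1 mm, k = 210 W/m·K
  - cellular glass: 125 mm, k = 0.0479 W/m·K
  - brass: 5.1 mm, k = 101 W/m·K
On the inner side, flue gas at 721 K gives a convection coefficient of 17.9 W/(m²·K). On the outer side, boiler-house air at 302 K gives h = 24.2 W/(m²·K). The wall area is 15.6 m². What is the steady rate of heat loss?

Using the resistance-network approach (series):
R_inner film = 1/(h_i·A) = 1/(17.9×15.6) = 0.003581 K/W
R_aluminium = L/(kA) = 0.0041/(210×15.6) = 1.252×10^-6 K/W
R_cellular glass = L/(kA) = 0.125/(0.0479×15.6) = 0.1673 K/W
R_brass = L/(kA) = 0.0051/(101×15.6) = 3.237×10^-6 K/W
R_outer film = 1/(h_o·A) = 1/(24.2×15.6) = 0.002649 K/W
R_total = 0.1735 K/W
Q = ΔT / R_total = 419 / 0.1735

Q ≈ 2410 W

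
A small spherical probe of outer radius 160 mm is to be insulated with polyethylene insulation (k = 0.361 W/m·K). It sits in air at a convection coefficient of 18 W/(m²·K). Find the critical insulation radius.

r_cr ≈ 40.1 mm

For a sphere r_cr = 2k/h = 2×0.361/18
r_cr = 40.1 mm; since the bare radius (160 mm) is above r_cr, any added insulation will reduce heat loss.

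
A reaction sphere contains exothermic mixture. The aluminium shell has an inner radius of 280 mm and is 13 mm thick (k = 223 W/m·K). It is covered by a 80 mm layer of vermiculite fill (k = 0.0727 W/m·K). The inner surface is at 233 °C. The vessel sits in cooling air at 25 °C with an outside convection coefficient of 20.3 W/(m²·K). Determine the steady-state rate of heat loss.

Q ≈ 251 W

Each spherical layer contributes R = (1/r_i − 1/r_o)/(4πk):
R_aluminium shell = (1/0.28 − 1/0.293)/(4π×223) = 5.655×10^-5 K/W
R_vermiculite fill = (1/0.293 − 1/0.373)/(4π×0.0727) = 0.8013 K/W
R_outer film = 1/(h·4πr_o²) = 1/(20.3×4π×0.373²) = 0.02818 K/W
R_total = 0.8295 K/W
Q = ΔT/R_total = 208/0.8295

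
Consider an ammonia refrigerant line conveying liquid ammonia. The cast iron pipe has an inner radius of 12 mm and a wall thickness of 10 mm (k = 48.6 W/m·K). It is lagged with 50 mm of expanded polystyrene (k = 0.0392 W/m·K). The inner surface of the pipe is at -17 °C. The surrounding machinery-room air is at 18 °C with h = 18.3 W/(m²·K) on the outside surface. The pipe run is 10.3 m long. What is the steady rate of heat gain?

For a radial system each layer contributes R = ln(r_out/r_in)/(2πkL); films add R = 1/(hA).
R_cast iron pipe wall = ln(22/12)/(2π×48.6×10.3) = 1.927×10^-4 K/W
R_expanded polystyrene = ln(72/22)/(2π×0.0392×10.3) = 0.4674 K/W
R_outer film = 1/(h_o·2πr_oL) = 1/(18.3×2π×0.072×10.3) = 0.01173 K/W
R_total = 0.4793 K/W
Q = ΔT/R_total = 35/0.4793

Q ≈ 73 W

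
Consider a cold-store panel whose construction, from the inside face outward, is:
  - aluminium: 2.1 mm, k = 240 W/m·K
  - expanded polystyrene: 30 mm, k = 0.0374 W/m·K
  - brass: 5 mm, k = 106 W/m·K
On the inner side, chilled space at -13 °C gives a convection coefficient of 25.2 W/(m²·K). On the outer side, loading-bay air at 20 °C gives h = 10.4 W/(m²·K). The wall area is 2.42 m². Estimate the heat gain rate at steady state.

Q ≈ 85.1 W

Treating each layer as a thermal resistance in series:
R_inner film = 1/(h_i·A) = 1/(25.2×2.42) = 0.0164 K/W
R_aluminium = L/(kA) = 0.0021/(240×2.42) = 3.616×10^-6 K/W
R_expanded polystyrene = L/(kA) = 0.03/(0.0374×2.42) = 0.3315 K/W
R_brass = L/(kA) = 0.005/(106×2.42) = 1.949×10^-5 K/W
R_outer film = 1/(h_o·A) = 1/(10.4×2.42) = 0.03973 K/W
R_total = 0.3876 K/W
Q = ΔT / R_total = 33 / 0.3876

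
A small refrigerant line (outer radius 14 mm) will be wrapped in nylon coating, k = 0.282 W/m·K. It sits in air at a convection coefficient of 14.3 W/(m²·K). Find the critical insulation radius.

For a cylinder r_cr = k/h = 0.282/14.3
r_cr = 19.7 mm; since the bare radius (14 mm) is below r_cr, adding a thin layer of insulation will *increase* heat loss.

r_cr ≈ 19.7 mm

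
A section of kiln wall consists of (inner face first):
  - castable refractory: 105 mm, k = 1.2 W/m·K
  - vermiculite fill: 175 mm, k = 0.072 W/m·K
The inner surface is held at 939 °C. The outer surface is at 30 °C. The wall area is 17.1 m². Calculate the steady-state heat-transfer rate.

Series thermal resistances:
R_castable refractory = L/(kA) = 0.105/(1.2×17.1) = 0.005117 K/W
R_vermiculite fill = L/(kA) = 0.175/(0.072×17.1) = 0.1421 K/W
R_total = 0.1473 K/W
Q = ΔT / R_total = 909 / 0.1473

Q ≈ 6170 W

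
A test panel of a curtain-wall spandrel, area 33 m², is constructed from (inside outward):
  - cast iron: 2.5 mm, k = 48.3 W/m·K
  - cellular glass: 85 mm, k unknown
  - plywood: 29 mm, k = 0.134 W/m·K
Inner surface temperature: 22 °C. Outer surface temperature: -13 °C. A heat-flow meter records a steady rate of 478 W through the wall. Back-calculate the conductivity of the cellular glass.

Model the wall as resistances in series:
R_cast iron = L/(kA) = 0.0025/(48.3×33) = 1.568×10^-6 K/W
R_plywood = L/(kA) = 0.029/(0.134×33) = 0.006558 K/W
Sum of known resistances R_other = 0.00656 K/W
Total R = ΔT/Q = 35/478 = 0.07322 K/W
R_cellular glass = R_total − R_other = 0.06666 K/W
k = L/(R·A) = 0.085/(0.06666×33)

k ≈ 0.0386 W/(m·K)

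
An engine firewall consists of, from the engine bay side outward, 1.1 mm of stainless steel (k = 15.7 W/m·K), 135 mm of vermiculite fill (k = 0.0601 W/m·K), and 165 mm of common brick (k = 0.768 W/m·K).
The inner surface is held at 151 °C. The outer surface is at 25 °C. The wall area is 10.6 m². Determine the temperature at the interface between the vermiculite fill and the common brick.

Model the wall as resistances in series:
R_stainless steel = L/(kA) = 0.0011/(15.7×10.6) = 6.61×10^-6 K/W
R_vermiculite fill = L/(kA) = 0.135/(0.0601×10.6) = 0.2119 K/W
R_common brick = L/(kA) = 0.165/(0.768×10.6) = 0.02027 K/W
R_total = 0.2322 K/W;  Q = ΔT/R_total = 126/0.2322 = 542.7 W
T_interface = T_inner − Q·ΣR(inner→interface) = 151 − 543×0.2119

T ≈ 36 °C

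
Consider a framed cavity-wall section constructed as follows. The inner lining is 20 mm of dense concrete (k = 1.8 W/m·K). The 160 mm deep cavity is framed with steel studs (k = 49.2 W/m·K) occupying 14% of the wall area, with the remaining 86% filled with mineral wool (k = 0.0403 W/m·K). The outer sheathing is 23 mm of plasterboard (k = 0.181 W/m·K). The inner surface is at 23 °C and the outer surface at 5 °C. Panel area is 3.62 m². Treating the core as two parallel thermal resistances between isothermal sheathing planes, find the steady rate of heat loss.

Sheathing layers in series; stud and cavity paths in parallel between them.
R_inner = 0.02/(1.8×3.62) = 0.003069 K/W
R_stud  = 0.16/(49.2×0.14×3.62) = 0.006417 K/W
R_cav   = 0.16/(0.0403×0.86×3.62) = 1.275 K/W
1/R_core = 1/R_stud + 1/R_cav → R_core = 0.006385 K/W
R_outer = 0.023/(0.181×3.62) = 0.0351 K/W
R_total = 0.04456 K/W
Q = ΔT/R_total = 18/0.04456

Q ≈ 404 W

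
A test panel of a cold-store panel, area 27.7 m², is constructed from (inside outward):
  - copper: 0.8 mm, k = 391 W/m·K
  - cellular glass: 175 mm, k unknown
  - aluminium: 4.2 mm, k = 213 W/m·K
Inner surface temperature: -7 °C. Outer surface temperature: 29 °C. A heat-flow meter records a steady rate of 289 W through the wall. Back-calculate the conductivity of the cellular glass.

k ≈ 0.0507 W/(m·K)

Using the resistance-network approach (series):
R_copper = L/(kA) = 0.0008/(391×27.7) = 7.386×10^-8 K/W
R_aluminium = L/(kA) = 0.0042/(213×27.7) = 7.119×10^-7 K/W
Sum of known resistances R_other = 7.857×10^-7 K/W
Total R = ΔT/Q = 36/289 = 0.1246 K/W
R_cellular glass = R_total − R_other = 0.1246 K/W
k = L/(R·A) = 0.175/(0.1246×27.7)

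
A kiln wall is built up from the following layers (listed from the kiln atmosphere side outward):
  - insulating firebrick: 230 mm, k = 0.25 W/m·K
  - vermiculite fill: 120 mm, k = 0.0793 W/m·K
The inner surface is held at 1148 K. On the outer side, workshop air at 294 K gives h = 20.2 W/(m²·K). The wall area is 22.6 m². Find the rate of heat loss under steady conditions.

Q ≈ 7770 W

Series thermal resistances:
R_insulating firebrick = L/(kA) = 0.23/(0.25×22.6) = 0.04071 K/W
R_vermiculite fill = L/(kA) = 0.12/(0.0793×22.6) = 0.06696 K/W
R_outer film = 1/(h_o·A) = 1/(20.2×22.6) = 0.00219 K/W
R_total = 0.1099 K/W
Q = ΔT / R_total = 854 / 0.1099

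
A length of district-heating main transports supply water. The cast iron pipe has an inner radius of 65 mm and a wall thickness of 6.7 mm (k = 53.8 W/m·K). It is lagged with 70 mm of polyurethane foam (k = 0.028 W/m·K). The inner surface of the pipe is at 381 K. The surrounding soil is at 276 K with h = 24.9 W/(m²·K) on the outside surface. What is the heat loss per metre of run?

q′ ≈ 26.8 W/m

Per-layer cylindrical resistances, series-summed:
R_cast iron pipe wall = ln(71.7/65)/(2π×53.8×1) = 2.902×10^-4 K/W
R_polyurethane foam = ln(141.7/71.7)/(2π×0.028×1) = 3.872 K/W
R_outer film = 1/(h_o·2πr_oL) = 1/(24.9×2π×0.1417×1) = 0.04511 K/W
R_total = 3.918 K/W
Q = ΔT/R_total = 105/3.918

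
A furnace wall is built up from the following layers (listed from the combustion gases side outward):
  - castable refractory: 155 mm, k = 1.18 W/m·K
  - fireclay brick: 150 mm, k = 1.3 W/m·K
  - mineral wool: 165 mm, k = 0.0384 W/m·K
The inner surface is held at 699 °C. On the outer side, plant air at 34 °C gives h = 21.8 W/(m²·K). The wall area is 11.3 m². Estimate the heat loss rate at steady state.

Q ≈ 1640 W

Model the wall as resistances in series:
R_castable refractory = L/(kA) = 0.155/(1.18×11.3) = 0.01162 K/W
R_fireclay brick = L/(kA) = 0.15/(1.3×11.3) = 0.01021 K/W
R_mineral wool = L/(kA) = 0.165/(0.0384×11.3) = 0.3803 K/W
R_outer film = 1/(h_o·A) = 1/(21.8×11.3) = 0.004059 K/W
R_total = 0.4061 K/W
Q = ΔT / R_total = 665 / 0.4061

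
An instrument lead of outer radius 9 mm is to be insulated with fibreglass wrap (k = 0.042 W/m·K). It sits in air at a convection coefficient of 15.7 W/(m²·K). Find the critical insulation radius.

r_cr ≈ 2.68 mm

For a cylinder r_cr = k/h = 0.042/15.7
r_cr = 2.68 mm; since the bare radius (9 mm) is above r_cr, any added insulation will reduce heat loss.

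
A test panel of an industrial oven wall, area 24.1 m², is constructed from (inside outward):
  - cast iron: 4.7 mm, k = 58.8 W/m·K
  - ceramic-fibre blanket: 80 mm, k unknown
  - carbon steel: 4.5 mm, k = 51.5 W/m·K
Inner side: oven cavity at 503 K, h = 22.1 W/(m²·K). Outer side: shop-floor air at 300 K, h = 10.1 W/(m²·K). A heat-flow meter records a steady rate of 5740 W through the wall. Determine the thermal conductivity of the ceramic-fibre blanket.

Using the resistance-network approach (series):
R_inner film = 1/(h_i·A) = 1/(22.1×24.1) = 0.001878 K/W
R_cast iron = L/(kA) = 0.0047/(58.8×24.1) = 3.317×10^-6 K/W
R_carbon steel = L/(kA) = 0.0045/(51.5×24.1) = 3.626×10^-6 K/W
R_outer film = 1/(h_o·A) = 1/(10.1×24.1) = 0.004108 K/W
Sum of known resistances R_other = 0.005993 K/W
Total R = ΔT/Q = 203/5740 = 0.03537 K/W
R_ceramic-fibre blanket = R_total − R_other = 0.02937 K/W
k = L/(R·A) = 0.08/(0.02937×24.1)

k ≈ 0.113 W/(m·K)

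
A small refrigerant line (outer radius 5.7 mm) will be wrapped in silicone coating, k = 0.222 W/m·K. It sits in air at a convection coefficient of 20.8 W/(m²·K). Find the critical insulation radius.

r_cr ≈ 10.7 mm

For a cylinder r_cr = k/h = 0.222/20.8
r_cr = 10.7 mm; since the bare radius (5.7 mm) is below r_cr, adding a thin layer of insulation will *increase* heat loss.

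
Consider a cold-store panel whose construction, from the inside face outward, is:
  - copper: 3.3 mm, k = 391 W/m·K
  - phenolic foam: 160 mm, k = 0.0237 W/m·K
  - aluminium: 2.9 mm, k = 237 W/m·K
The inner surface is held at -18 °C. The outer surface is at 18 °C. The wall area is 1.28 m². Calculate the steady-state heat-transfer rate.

Q ≈ 6.83 W

Series thermal resistances:
R_copper = L/(kA) = 0.0033/(391×1.28) = 6.594×10^-6 K/W
R_phenolic foam = L/(kA) = 0.16/(0.0237×1.28) = 5.274 K/W
R_aluminium = L/(kA) = 0.0029/(237×1.28) = 9.56×10^-6 K/W
R_total = 5.274 K/W
Q = ΔT / R_total = 36 / 5.274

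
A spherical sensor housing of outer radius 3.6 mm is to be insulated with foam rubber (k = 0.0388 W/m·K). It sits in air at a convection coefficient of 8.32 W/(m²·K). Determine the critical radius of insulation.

r_cr ≈ 9.33 mm

For a sphere r_cr = 2k/h = 2×0.0388/8.32
r_cr = 9.33 mm; since the bare radius (3.6 mm) is below r_cr, adding a thin layer of insulation will *increase* heat loss.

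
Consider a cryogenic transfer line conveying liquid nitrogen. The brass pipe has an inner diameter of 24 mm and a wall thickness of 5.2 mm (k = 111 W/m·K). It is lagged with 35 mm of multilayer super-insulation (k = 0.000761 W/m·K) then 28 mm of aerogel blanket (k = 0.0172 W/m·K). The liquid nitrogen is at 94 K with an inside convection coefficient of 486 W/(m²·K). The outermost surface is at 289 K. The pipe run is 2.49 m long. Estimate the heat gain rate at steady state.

For a radial system each layer contributes R = ln(r_out/r_in)/(2πkL); films add R = 1/(hA).
R_inner film = 1/(h_i·2πr₁L) = 1/(486×2π×0.012×2.49) = 0.01096 K/W
R_brass pipe wall = ln(17.2/12)/(2π×111×2.49) = 2.073×10^-4 K/W
R_multilayer super-insulation = ln(52.2/17.2)/(2π×0.000761×2.49) = 93.25 K/W
R_aerogel blanket = ln(80.2/52.2)/(2π×0.0172×2.49) = 1.596 K/W
R_total = 94.85 K/W
Q = ΔT/R_total = 195/94.85

Q ≈ 2.06 W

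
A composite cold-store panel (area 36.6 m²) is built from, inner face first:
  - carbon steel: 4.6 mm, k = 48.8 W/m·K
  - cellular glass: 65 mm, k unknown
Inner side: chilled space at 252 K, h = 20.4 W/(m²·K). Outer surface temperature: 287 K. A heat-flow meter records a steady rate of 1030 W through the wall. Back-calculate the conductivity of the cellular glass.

k ≈ 0.0544 W/(m·K)

Model the wall as resistances in series:
R_inner film = 1/(h_i·A) = 1/(20.4×36.6) = 0.001339 K/W
R_carbon steel = L/(kA) = 0.0046/(48.8×36.6) = 2.575×10^-6 K/W
Sum of known resistances R_other = 0.001342 K/W
Total R = ΔT/Q = 35/1030 = 0.03398 K/W
R_cellular glass = R_total − R_other = 0.03264 K/W
k = L/(R·A) = 0.065/(0.03264×36.6)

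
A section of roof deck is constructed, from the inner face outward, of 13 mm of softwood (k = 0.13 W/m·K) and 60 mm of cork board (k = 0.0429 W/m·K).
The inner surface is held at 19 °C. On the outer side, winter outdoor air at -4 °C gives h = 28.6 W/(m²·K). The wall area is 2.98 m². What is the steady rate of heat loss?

Series thermal resistances:
R_softwood = L/(kA) = 0.013/(0.13×2.98) = 0.03356 K/W
R_cork board = L/(kA) = 0.06/(0.0429×2.98) = 0.4693 K/W
R_outer film = 1/(h_o·A) = 1/(28.6×2.98) = 0.01173 K/W
R_total = 0.5146 K/W
Q = ΔT / R_total = 23 / 0.5146

Q ≈ 44.7 W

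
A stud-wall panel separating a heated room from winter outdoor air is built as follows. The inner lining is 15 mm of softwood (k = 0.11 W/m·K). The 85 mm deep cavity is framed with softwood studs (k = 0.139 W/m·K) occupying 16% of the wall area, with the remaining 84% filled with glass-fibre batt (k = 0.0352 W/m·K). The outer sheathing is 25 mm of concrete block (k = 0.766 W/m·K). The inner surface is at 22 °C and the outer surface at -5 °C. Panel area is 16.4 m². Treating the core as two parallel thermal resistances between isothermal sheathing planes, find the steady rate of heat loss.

Sheathing layers in series; stud and cavity paths in parallel between them.
R_inner = 0.015/(0.11×16.4) = 0.008315 K/W
R_stud  = 0.085/(0.139×0.16×16.4) = 0.233 K/W
R_cav   = 0.085/(0.0352×0.84×16.4) = 0.1753 K/W
1/R_core = 1/R_stud + 1/R_cav → R_core = 0.1 K/W
R_outer = 0.025/(0.766×16.4) = 0.00199 K/W
R_total = 0.1103 K/W
Q = ΔT/R_total = 27/0.1103

Q ≈ 245 W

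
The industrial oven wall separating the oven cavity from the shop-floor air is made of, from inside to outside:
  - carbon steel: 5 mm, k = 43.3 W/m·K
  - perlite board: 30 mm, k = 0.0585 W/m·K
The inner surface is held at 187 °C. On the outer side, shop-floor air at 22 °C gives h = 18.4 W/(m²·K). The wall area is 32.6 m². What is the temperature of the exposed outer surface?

Series thermal resistances:
R_carbon steel = L/(kA) = 0.005/(43.3×32.6) = 3.542×10^-6 K/W
R_perlite board = L/(kA) = 0.03/(0.0585×32.6) = 0.01573 K/W
R_outer film = 1/(h_o·A) = 1/(18.4×32.6) = 0.001667 K/W
R_total = 0.0174 K/W;  Q = ΔT/R_total = 165/0.0174 = 9482 W
T_interface = T_inner − Q·ΣR(inner→interface) = 187 − 9480×0.01573

T ≈ 37.8 °C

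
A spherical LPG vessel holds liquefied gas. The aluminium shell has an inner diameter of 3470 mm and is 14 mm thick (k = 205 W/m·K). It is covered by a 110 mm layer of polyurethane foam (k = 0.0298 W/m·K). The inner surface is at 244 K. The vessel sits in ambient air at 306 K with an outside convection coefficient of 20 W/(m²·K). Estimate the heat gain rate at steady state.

Q ≈ 678 W

For a spherical shell R = (1/r₁ − 1/r₂)/(4πk); film R = 1/(h·4πr²). In series:
R_aluminium shell = (1/1.735 − 1/1.749)/(4π×205) = 1.791×10^-6 K/W
R_polyurethane foam = (1/1.749 − 1/1.859)/(4π×0.0298) = 0.09034 K/W
R_outer film = 1/(h·4πr_o²) = 1/(20×4π×1.859²) = 0.001151 K/W
R_total = 0.0915 K/W
Q = ΔT/R_total = 62/0.0915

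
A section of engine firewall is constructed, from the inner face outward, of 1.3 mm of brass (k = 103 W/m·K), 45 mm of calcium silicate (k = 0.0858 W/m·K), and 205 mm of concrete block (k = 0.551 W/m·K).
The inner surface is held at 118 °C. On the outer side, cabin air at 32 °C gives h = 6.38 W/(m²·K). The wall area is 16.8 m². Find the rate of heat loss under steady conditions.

Q ≈ 1370 W

Using the resistance-network approach (series):
R_brass = L/(kA) = 0.0013/(103×16.8) = 7.513×10^-7 K/W
R_calcium silicate = L/(kA) = 0.045/(0.0858×16.8) = 0.03122 K/W
R_concrete block = L/(kA) = 0.205/(0.551×16.8) = 0.02215 K/W
R_outer film = 1/(h_o·A) = 1/(6.38×16.8) = 0.00933 K/W
R_total = 0.0627 K/W
Q = ΔT / R_total = 86 / 0.0627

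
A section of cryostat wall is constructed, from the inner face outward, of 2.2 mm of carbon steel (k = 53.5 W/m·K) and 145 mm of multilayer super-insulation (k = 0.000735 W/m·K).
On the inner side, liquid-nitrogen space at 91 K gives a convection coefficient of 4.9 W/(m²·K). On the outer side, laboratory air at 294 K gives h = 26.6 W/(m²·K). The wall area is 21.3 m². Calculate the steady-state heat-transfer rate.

Thermal resistances in series:
R_inner film = 1/(h_i·A) = 1/(4.9×21.3) = 0.009581 K/W
R_carbon steel = L/(kA) = 0.0022/(53.5×21.3) = 1.931×10^-6 K/W
R_multilayer super-insulation = L/(kA) = 0.145/(0.000735×21.3) = 9.262 K/W
R_outer film = 1/(h_o·A) = 1/(26.6×21.3) = 0.001765 K/W
R_total = 9.273 K/W
Q = ΔT / R_total = 203 / 9.273

Q ≈ 21.9 W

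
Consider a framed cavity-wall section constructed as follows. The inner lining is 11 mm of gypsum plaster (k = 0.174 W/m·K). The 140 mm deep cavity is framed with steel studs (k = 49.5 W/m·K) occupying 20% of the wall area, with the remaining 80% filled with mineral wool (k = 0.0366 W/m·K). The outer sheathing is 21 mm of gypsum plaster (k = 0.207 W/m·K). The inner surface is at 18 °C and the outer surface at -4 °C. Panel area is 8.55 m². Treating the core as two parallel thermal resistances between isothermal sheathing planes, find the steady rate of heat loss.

Sheathing layers in series; stud and cavity paths in parallel between them.
R_inner = 0.011/(0.174×8.55) = 0.007394 K/W
R_stud  = 0.14/(49.5×0.2×8.55) = 0.001654 K/W
R_cav   = 0.14/(0.0366×0.8×8.55) = 0.5592 K/W
1/R_core = 1/R_stud + 1/R_cav → R_core = 0.001649 K/W
R_outer = 0.021/(0.207×8.55) = 0.01187 K/W
R_total = 0.02091 K/W
Q = ΔT/R_total = 22/0.02091

Q ≈ 1050 W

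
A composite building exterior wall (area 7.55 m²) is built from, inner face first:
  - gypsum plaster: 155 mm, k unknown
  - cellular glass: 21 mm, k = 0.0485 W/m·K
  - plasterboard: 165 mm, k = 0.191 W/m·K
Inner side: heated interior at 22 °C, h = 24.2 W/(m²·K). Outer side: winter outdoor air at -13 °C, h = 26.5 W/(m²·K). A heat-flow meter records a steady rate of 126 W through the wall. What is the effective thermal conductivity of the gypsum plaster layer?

Using the resistance-network approach (series):
R_inner film = 1/(h_i·A) = 1/(24.2×7.55) = 0.005473 K/W
R_cellular glass = L/(kA) = 0.021/(0.0485×7.55) = 0.05735 K/W
R_plasterboard = L/(kA) = 0.165/(0.191×7.55) = 0.1144 K/W
R_outer film = 1/(h_o·A) = 1/(26.5×7.55) = 0.004998 K/W
Sum of known resistances R_other = 0.1822 K/W
Total R = ΔT/Q = 35/126 = 0.2778 K/W
R_gypsum plaster = R_total − R_other = 0.09554 K/W
k = L/(R·A) = 0.155/(0.09554×7.55)

k ≈ 0.215 W/(m·K)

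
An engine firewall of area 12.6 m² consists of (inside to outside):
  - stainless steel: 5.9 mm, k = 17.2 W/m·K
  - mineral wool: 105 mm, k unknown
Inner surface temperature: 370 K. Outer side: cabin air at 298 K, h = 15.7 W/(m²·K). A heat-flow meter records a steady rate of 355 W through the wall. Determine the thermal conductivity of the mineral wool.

k ≈ 0.0421 W/(m·K)

Model the wall as resistances in series:
R_stainless steel = L/(kA) = 0.0059/(17.2×12.6) = 2.722×10^-5 K/W
R_outer film = 1/(h_o·A) = 1/(15.7×12.6) = 0.005055 K/W
Sum of known resistances R_other = 0.005082 K/W
Total R = ΔT/Q = 72/355 = 0.2028 K/W
R_mineral wool = R_total − R_other = 0.1977 K/W
k = L/(R·A) = 0.105/(0.1977×12.6)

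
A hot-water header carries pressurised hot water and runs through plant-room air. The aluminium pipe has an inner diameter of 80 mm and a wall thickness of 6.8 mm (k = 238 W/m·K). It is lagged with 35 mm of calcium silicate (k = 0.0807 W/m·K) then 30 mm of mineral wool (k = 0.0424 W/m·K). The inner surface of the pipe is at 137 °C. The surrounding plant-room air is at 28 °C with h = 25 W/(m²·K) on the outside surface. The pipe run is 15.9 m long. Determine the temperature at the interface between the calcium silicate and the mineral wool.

T ≈ 85.5 °C

Per-layer cylindrical resistances, series-summed:
R_aluminium pipe wall = ln(46.8/40)/(2π×238×15.9) = 6.603×10^-6 K/W
R_calcium silicate = ln(81.8/46.8)/(2π×0.0807×15.9) = 0.06926 K/W
R_mineral wool = ln(111.8/81.8)/(2π×0.0424×15.9) = 0.07376 K/W
R_outer film = 1/(h_o·2πr_oL) = 1/(25×2π×0.1118×15.9) = 0.003581 K/W
R_total = 0.1466 K/W
Q = ΔT/R_total = 109/0.1466
Q = 743 W
T_interface = T_inner − Q·ΣR(inner→interface) = 137 − 743×0.06927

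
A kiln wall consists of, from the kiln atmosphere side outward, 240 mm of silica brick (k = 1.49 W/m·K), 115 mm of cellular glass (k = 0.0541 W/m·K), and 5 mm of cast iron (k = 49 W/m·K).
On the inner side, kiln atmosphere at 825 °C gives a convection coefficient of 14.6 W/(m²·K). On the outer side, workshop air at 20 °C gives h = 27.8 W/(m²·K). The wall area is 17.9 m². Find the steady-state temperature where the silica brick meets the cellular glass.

Treating each layer as a thermal resistance in series:
R_inner film = 1/(h_i·A) = 1/(14.6×17.9) = 0.003826 K/W
R_silica brick = L/(kA) = 0.24/(1.49×17.9) = 0.008999 K/W
R_cellular glass = L/(kA) = 0.115/(0.0541×17.9) = 0.1188 K/W
R_cast iron = L/(kA) = 0.005/(49×17.9) = 5.701×10^-6 K/W
R_outer film = 1/(h_o·A) = 1/(27.8×17.9) = 0.00201 K/W
R_total = 0.1336 K/W;  Q = ΔT/R_total = 805/0.1336 = 6026 W
T_interface = T_inner − Q·ΣR(inner→interface) = 825 − 6030×0.01282

T ≈ 748 °C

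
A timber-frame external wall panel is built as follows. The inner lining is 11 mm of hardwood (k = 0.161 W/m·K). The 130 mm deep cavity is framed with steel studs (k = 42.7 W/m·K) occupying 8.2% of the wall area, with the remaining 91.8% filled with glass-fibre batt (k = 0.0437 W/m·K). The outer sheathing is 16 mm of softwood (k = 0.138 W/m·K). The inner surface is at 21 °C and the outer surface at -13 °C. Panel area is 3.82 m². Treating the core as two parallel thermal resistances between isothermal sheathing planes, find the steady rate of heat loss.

Sheathing layers in series; stud and cavity paths in parallel between them.
R_inner = 0.011/(0.161×3.82) = 0.01789 K/W
R_stud  = 0.13/(42.7×0.082×3.82) = 0.009719 K/W
R_cav   = 0.13/(0.0437×0.918×3.82) = 0.8483 K/W
1/R_core = 1/R_stud + 1/R_cav → R_core = 0.009609 K/W
R_outer = 0.016/(0.138×3.82) = 0.03035 K/W
R_total = 0.05785 K/W
Q = ΔT/R_total = 34/0.05785

Q ≈ 588 W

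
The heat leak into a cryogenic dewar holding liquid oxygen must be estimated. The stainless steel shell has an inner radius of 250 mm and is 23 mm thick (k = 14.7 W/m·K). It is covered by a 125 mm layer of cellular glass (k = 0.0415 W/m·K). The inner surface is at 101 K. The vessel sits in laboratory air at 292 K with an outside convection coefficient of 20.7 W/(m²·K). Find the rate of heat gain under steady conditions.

Q ≈ 85.6 W

Spherical conduction: R = (1/r_in − 1/r_out)/(4πk) per layer; series-sum.
R_stainless steel shell = (1/0.25 − 1/0.273)/(4π×14.7) = 0.001824 K/W
R_cellular glass = (1/0.273 − 1/0.398)/(4π×0.0415) = 2.206 K/W
R_outer film = 1/(h·4πr_o²) = 1/(20.7×4π×0.398²) = 0.02427 K/W
R_total = 2.232 K/W
Q = ΔT/R_total = 191/2.232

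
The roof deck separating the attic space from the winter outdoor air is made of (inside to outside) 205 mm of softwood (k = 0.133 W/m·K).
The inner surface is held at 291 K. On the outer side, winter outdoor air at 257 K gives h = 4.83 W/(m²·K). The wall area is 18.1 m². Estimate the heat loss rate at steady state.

Model the wall as resistances in series:
R_softwood = L/(kA) = 0.205/(0.133×18.1) = 0.08516 K/W
R_outer film = 1/(h_o·A) = 1/(4.83×18.1) = 0.01144 K/W
R_total = 0.0966 K/W
Q = ΔT / R_total = 34 / 0.0966

Q ≈ 352 W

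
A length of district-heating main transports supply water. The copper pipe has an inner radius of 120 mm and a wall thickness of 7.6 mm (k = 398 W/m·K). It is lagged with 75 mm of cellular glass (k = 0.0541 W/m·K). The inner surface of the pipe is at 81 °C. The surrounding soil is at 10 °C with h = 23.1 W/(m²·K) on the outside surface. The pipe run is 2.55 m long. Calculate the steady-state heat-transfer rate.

Q ≈ 130 W

For a radial system each layer contributes R = ln(r_out/r_in)/(2πkL); films add R = 1/(hA).
R_copper pipe wall = ln(127.6/120)/(2π×398×2.55) = 9.63×10^-6 K/W
R_cellular glass = ln(202.6/127.6)/(2π×0.0541×2.55) = 0.5334 K/W
R_outer film = 1/(h_o·2πr_oL) = 1/(23.1×2π×0.2026×2.55) = 0.01334 K/W
R_total = 0.5467 K/W
Q = ΔT/R_total = 71/0.5467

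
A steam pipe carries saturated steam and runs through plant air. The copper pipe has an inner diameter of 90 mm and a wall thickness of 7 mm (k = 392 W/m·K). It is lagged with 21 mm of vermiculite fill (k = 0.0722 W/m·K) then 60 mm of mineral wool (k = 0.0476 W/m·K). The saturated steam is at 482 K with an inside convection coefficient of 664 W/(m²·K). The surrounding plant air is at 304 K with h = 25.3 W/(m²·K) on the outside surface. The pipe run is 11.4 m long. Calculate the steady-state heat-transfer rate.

Q ≈ 723 W

For a radial system each layer contributes R = ln(r_out/r_in)/(2πkL); films add R = 1/(hA).
R_inner film = 1/(h_i·2πr₁L) = 1/(664×2π×0.045×11.4) = 4.672×10^-4 K/W
R_copper pipe wall = ln(52/45)/(2π×392×11.4) = 5.149×10^-6 K/W
R_vermiculite fill = ln(73/52)/(2π×0.0722×11.4) = 0.06559 K/W
R_mineral wool = ln(133/73)/(2π×0.0476×11.4) = 0.1759 K/W
R_outer film = 1/(h_o·2πr_oL) = 1/(25.3×2π×0.133×11.4) = 0.004149 K/W
R_total = 0.2462 K/W
Q = ΔT/R_total = 178/0.2462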